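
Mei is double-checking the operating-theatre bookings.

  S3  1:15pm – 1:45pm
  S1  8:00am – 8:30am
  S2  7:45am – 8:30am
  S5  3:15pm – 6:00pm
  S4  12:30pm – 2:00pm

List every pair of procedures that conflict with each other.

Two intervals overlap when each starts before the other ends.
Sorted by start: S2, S1, S4, S3, S5.
S1 starts before S2 ends → S2 and S1 overlap.
S4 starts after S2 ends — done with S2.
S4 starts after S1 ends — done with S1.
S3 starts before S4 ends → S4 and S3 overlap.
S5 starts after S4 ends.
S5 starts after S3 ends.

S1 & S2, S3 & S4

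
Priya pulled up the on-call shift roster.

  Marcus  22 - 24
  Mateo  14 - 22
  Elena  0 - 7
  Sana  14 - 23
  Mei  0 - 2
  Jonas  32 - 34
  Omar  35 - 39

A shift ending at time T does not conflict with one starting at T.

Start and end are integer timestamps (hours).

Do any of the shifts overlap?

Yes

Check each pair: they overlap iff neither finishes before the other starts.
Sorted by start: Elena, Mei, Sana, Mateo, Marcus, Jonas, Omar.
Mei starts before Elena ends → Elena and Mei overlap.
That's a conflict, so the schedule is not conflict-free.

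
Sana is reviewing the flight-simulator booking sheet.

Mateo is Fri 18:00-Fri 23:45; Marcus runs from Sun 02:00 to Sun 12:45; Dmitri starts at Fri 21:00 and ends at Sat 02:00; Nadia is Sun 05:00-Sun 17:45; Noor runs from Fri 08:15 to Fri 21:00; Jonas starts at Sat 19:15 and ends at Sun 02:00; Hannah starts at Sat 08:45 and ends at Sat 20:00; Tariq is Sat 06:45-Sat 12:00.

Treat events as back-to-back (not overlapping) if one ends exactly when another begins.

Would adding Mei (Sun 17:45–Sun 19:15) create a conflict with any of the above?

Noor: ends Fri 21:00 at or before Mei starts Sun 17:45 → clear.
Mateo: ends Fri 23:45 at or before Mei starts Sun 17:45 → clear.
Dmitri: ends Sat 02:00 at or before Mei starts Sun 17:45 → clear.
Tariq: ends Sat 12:00 at or before Mei starts Sun 17:45 → clear.
Hannah: ends Sat 20:00 at or before Mei starts Sun 17:45 → clear.
Jonas: ends Sun 02:00 at or before Mei starts Sun 17:45 → clear.
Marcus: ends Sun 12:45 at or before Mei starts Sun 17:45 → clear.
Nadia: ends Sun 17:45 at or before Mei starts Sun 17:45 → clear.

No — it doesn't clash with anything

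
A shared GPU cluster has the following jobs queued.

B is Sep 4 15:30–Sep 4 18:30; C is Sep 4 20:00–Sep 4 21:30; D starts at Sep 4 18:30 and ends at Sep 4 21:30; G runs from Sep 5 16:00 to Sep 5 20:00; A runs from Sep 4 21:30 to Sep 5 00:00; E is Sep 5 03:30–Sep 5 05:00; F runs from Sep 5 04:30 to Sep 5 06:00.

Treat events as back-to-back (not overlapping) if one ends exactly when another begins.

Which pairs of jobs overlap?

C & D, E & F

Sorted by start: B, D, C, A, E, F, G.
D starts exactly when B ends (back-to-back, no overlap) — done with B.
C starts before D ends → D and C overlap.
A starts exactly when D ends (back-to-back, no overlap) — done with D.
A starts exactly when C ends (back-to-back, no overlap) — done with C.
E starts after A ends — done with A.
F starts before E ends → E and F overlap.
G starts after E ends.
G starts after F ends.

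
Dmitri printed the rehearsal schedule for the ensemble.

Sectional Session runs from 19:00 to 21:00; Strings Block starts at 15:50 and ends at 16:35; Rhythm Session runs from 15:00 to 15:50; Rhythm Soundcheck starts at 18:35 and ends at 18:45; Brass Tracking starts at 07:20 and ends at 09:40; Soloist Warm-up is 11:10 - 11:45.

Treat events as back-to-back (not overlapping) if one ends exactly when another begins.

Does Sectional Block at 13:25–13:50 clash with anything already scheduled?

Brass Tracking: ends 09:40 at or before Sectional Block starts 13:25 → clear.
Soloist Warm-up: ends 11:45 at or before Sectional Block starts 13:25 → clear.
Rhythm Session: starts 15:00 at or after Sectional Block ends 13:50 → clear.
Strings Block: starts 15:50 at or after Sectional Block ends 13:50 → clear.
Rhythm Soundcheck: starts 18:35 at or after Sectional Block ends 13:50 → clear.
Sectional Session: starts 19:00 at or after Sectional Block ends 13:50 → clear.

No — it doesn't clash with anything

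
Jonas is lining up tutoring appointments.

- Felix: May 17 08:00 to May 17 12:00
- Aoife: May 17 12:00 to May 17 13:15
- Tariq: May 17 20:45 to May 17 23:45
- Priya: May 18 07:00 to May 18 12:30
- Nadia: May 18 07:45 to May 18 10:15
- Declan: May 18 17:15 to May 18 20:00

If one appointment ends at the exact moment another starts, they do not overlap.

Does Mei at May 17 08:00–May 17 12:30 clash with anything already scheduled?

Yes — it overlaps Aoife, Felix

Felix: starts May 17 08:00 before Mei ends May 17 12:30, and ends May 17 12:00 after Mei starts May 17 08:00 → overlap.
Aoife: starts May 17 12:00 before Mei ends May 17 12:30, and ends May 17 13:15 after Mei starts May 17 08:00 → overlap.
Tariq: starts May 17 20:45 at or after Mei ends May 17 12:30 → clear.
Priya: starts May 18 07:00 at or after Mei ends May 17 12:30 → clear.
Nadia: starts May 18 07:45 at or after Mei ends May 17 12:30 → clear.
Declan: starts May 18 17:15 at or after Mei ends May 17 12:30 → clear.
Mei overlaps Felix, Aoife.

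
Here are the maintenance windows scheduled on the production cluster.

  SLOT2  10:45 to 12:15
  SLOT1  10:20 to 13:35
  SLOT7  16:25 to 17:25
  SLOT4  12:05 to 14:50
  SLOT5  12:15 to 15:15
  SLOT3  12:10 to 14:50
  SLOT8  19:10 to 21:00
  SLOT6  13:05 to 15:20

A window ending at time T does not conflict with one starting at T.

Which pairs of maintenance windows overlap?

Sorted by start: SLOT1, SLOT2, SLOT4, SLOT3, SLOT5, SLOT6, SLOT7, SLOT8.
SLOT2 starts before SLOT1 ends → SLOT1 and SLOT2 overlap.
SLOT4 starts before SLOT1 ends → SLOT1 and SLOT4 overlap.
SLOT3 starts before SLOT1 ends → SLOT1 and SLOT3 overlap.
SLOT5 starts before SLOT1 ends → SLOT1 and SLOT5 overlap.
SLOT6 starts before SLOT1 ends → SLOT1 and SLOT6 overlap.
SLOT7 starts after SLOT1 ends, so nothing later overlaps SLOT1 either.
SLOT4 starts before SLOT2 ends → SLOT2 and SLOT4 overlap.
SLOT3 starts before SLOT2 ends → SLOT2 and SLOT3 overlap.
SLOT5 starts exactly when SLOT2 ends (back-to-back, no overlap), so nothing later overlaps SLOT2 either.
SLOT3 starts before SLOT4 ends → SLOT4 and SLOT3 overlap.
SLOT5 starts before SLOT4 ends → SLOT4 and SLOT5 overlap.
SLOT6 starts before SLOT4 ends → SLOT4 and SLOT6 overlap.
SLOT7 starts after SLOT4 ends, so nothing later overlaps SLOT4 either.
SLOT5 starts before SLOT3 ends → SLOT3 and SLOT5 overlap.
SLOT6 starts before SLOT3 ends → SLOT3 and SLOT6 overlap.
SLOT7 starts after SLOT3 ends, so nothing later overlaps SLOT3 either.
SLOT6 starts before SLOT5 ends → SLOT5 and SLOT6 overlap.
SLOT7 starts after SLOT5 ends, so nothing later overlaps SLOT5 either.
SLOT7 starts after SLOT6 ends, so nothing later overlaps SLOT6 either.
SLOT8 starts after SLOT7 ends.

SLOT1 & SLOT2, SLOT1 & SLOT3, SLOT1 & SLOT4, SLOT1 & SLOT5, SLOT1 & SLOT6, SLOT2 & SLOT3, SLOT2 & SLOT4, SLOT3 & SLOT4, SLOT3 & SLOT5, SLOT3 & SLOT6, SLOT4 & SLOT5, SLOT4 & SLOT6, SLOT5 & SLOT6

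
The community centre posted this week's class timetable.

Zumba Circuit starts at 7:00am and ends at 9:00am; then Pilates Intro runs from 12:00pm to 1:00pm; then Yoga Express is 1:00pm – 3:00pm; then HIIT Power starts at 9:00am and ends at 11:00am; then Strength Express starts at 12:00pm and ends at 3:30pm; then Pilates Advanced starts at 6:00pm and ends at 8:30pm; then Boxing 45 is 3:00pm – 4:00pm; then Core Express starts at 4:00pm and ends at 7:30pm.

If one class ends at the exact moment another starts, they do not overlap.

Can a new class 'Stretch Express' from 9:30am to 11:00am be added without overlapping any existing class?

Zumba Circuit: ends 9:00am at or before Stretch Express starts 9:30am → clear.
HIIT Power: starts 9:00am before Stretch Express ends 11:00am, and ends 11:00am after Stretch Express starts 9:30am → overlap.
Pilates Intro: starts 12:00pm at or after Stretch Express ends 11:00am → clear.
Strength Express: starts 12:00pm at or after Stretch Express ends 11:00am → clear.
Yoga Express: starts 1:00pm at or after Stretch Express ends 11:00am → clear.
Boxing 45: starts 3:00pm at or after Stretch Express ends 11:00am → clear.
Core Express: starts 4:00pm at or after Stretch Express ends 11:00am → clear.
Pilates Advanced: starts 6:00pm at or after Stretch Express ends 11:00am → clear.
Stretch Express overlaps HIIT Power.

No — it overlaps HIIT Power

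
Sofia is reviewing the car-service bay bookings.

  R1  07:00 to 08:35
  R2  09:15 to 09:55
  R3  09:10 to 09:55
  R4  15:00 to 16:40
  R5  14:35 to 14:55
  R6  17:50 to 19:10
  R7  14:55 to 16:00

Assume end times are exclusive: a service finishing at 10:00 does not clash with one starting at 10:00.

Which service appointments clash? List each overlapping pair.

Sorted by start: R1, R3, R2, R5, R7, R4, R6.
R3 starts after R1 ends; R1 is clear from here.
R2 starts before R3 ends → R3 and R2 overlap.
R5 starts after R3 ends; R3 is clear from here.
R5 starts after R2 ends; R2 is clear from here.
R7 starts exactly when R5 ends (back-to-back, no overlap); R5 is clear from here.
R4 starts before R7 ends → R7 and R4 overlap.
R6 starts after R7 ends.
R6 starts after R4 ends.

R2 & R3, R4 & R7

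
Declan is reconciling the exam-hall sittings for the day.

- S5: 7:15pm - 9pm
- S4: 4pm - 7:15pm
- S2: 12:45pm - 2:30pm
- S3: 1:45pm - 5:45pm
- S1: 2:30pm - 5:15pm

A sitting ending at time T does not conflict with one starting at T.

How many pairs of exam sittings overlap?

4

Sorted by start: S2, S3, S1, S4, S5.
S3 starts before S2 ends → S2 and S3 overlap.
S1 starts exactly when S2 ends (back-to-back, no overlap), so nothing later overlaps S2 either.
S1 starts before S3 ends → S3 and S1 overlap.
S4 starts before S3 ends → S3 and S4 overlap.
S5 starts after S3 ends.
S4 starts before S1 ends → S1 and S4 overlap.
S5 starts after S1 ends.
S5 starts exactly when S4 ends (back-to-back, no overlap).
Overlapping pairs: S1 & S3, S1 & S4, S2 & S3, S3 & S4 — 4 in total.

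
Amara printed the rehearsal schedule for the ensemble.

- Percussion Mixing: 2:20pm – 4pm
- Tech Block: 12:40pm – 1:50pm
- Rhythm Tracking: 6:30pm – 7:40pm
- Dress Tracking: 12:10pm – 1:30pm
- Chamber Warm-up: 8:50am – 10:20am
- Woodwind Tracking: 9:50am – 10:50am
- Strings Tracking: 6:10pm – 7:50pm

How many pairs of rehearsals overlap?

Sorted by start: Chamber Warm-up, Woodwind Tracking, Dress Tracking, Tech Block, Percussion Mixing, Strings Tracking, Rhythm Tracking.
Woodwind Tracking starts before Chamber Warm-up ends → Chamber Warm-up and Woodwind Tracking overlap.
Dress Tracking starts after Chamber Warm-up ends — done with Chamber Warm-up.
Dress Tracking starts after Woodwind Tracking ends — done with Woodwind Tracking.
Tech Block starts before Dress Tracking ends → Dress Tracking and Tech Block overlap.
Percussion Mixing starts after Dress Tracking ends — done with Dress Tracking.
Percussion Mixing starts after Tech Block ends — done with Tech Block.
Strings Tracking starts after Percussion Mixing ends — done with Percussion Mixing.
Rhythm Tracking starts before Strings Tracking ends → Strings Tracking and Rhythm Tracking overlap.
Overlapping pairs: Chamber Warm-up & Woodwind Tracking, Dress Tracking & Tech Block, Rhythm Tracking & Strings Tracking — 3 in total.

3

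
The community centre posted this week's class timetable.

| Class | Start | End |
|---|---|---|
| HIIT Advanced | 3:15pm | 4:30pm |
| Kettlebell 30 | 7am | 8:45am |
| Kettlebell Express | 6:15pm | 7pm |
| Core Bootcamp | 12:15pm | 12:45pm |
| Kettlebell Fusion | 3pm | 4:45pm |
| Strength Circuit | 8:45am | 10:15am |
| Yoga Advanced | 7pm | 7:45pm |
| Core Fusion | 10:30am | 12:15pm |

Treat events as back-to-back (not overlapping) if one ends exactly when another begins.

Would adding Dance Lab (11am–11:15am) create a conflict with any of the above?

Kettlebell 30: ends 8:45am at or before Dance Lab starts 11am → clear.
Strength Circuit: ends 10:15am at or before Dance Lab starts 11am → clear.
Core Fusion: starts 10:30am before Dance Lab ends 11:15am, and ends 12:15pm after Dance Lab starts 11am → overlap.
Core Bootcamp: starts 12:15pm at or after Dance Lab ends 11:15am → clear.
Kettlebell Fusion: starts 3pm at or after Dance Lab ends 11:15am → clear.
HIIT Advanced: starts 3:15pm at or after Dance Lab ends 11:15am → clear.
Kettlebell Express: starts 6:15pm at or after Dance Lab ends 11:15am → clear.
Yoga Advanced: starts 7pm at or after Dance Lab ends 11:15am → clear.
Dance Lab overlaps Core Fusion.

Yes — it overlaps Core Fusion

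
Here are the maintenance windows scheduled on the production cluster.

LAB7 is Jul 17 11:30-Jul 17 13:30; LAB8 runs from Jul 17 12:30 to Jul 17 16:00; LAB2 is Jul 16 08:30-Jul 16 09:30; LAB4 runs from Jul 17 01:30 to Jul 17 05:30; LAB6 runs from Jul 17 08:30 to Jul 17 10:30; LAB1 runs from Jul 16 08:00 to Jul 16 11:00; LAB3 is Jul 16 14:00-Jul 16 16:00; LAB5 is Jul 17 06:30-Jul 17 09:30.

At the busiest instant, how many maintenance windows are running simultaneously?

Sort all start/end points and keep a running count:
Jul 16 08:00 start LAB1 → 1
Jul 16 08:30 start LAB2 → 2
Jul 16 09:30 end LAB2 → 1
Jul 16 11:00 end LAB1 → 0
Jul 16 14:00 start LAB3 → 1
Jul 16 16:00 end LAB3 → 0
Jul 17 01:30 start LAB4 → 1
Jul 17 05:30 end LAB4 → 0
Jul 17 06:30 start LAB5 → 1
Jul 17 08:30 start LAB6 → 2
Jul 17 09:30 end LAB5 → 1
Jul 17 10:30 end LAB6 → 0
Jul 17 11:30 start LAB7 → 1
Jul 17 12:30 start LAB8 → 2
Jul 17 13:30 end LAB7 → 1
Jul 17 16:00 end LAB8 → 0
Peak is 2, at Jul 16 08:30 (LAB1, LAB2).

2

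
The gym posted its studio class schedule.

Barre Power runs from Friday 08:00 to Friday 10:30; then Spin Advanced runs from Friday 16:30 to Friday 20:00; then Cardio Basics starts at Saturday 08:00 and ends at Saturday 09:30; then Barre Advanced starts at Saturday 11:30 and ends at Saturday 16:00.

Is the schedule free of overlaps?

Yes

Two intervals overlap when each starts before the other ends.
Sorted by start: Barre Power, Spin Advanced, Cardio Basics, Barre Advanced.
Spin Advanced starts after Barre Power ends, so Barre Power has no further overlaps.
Cardio Basics starts after Spin Advanced ends, so Spin Advanced has no further overlaps.
Barre Advanced starts after Cardio Basics ends.
Every pair is clear; the schedule has no overlaps.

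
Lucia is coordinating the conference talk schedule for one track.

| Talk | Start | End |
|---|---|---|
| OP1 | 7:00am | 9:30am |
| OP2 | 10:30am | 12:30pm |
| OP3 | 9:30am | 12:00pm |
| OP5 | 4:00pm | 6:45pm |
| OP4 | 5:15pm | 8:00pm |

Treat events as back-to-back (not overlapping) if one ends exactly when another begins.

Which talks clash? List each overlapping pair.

Sorted by start: OP1, OP3, OP2, OP5, OP4.
OP3 starts exactly when OP1 ends (back-to-back, no overlap), so OP1 has no further overlaps.
OP2 starts before OP3 ends → OP3 and OP2 overlap.
OP5 starts after OP3 ends, so OP3 has no further overlaps.
OP5 starts after OP2 ends, so OP2 has no further overlaps.
OP4 starts before OP5 ends → OP5 and OP4 overlap.

OP2 & OP3, OP4 & OP5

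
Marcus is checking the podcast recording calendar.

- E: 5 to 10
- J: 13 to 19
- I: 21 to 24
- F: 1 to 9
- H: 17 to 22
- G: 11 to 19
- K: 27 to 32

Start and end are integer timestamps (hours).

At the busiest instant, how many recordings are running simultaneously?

3

Sweep the timeline, counting +1 at each start and −1 at each end (ends before starts at a tie):
1 start F → 1
5 start E → 2
9 end F → 1
10 end E → 0
11 start G → 1
13 start J → 2
17 start H → 3
19 end G → 2
19 end J → 1
21 start I → 2
22 end H → 1
24 end I → 0
27 start K → 1
32 end K → 0
Peak is 3, at 17 (G, H, J).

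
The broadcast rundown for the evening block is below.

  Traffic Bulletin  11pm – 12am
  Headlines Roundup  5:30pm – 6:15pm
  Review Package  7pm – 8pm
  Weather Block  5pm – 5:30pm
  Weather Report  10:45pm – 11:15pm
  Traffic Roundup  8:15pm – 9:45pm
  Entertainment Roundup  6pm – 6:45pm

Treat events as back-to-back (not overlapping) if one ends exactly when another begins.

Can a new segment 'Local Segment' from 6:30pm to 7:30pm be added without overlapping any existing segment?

No — it overlaps Entertainment Roundup, Review Package

Weather Block: ends 5:30pm at or before Local Segment starts 6:30pm → clear.
Headlines Roundup: ends 6:15pm at or before Local Segment starts 6:30pm → clear.
Entertainment Roundup: starts 6pm before Local Segment ends 7:30pm, and ends 6:45pm after Local Segment starts 6:30pm → overlap.
Review Package: starts 7pm before Local Segment ends 7:30pm, and ends 8pm after Local Segment starts 6:30pm → overlap.
Traffic Roundup: starts 8:15pm at or after Local Segment ends 7:30pm → clear.
Weather Report: starts 10:45pm at or after Local Segment ends 7:30pm → clear.
Traffic Bulletin: starts 11pm at or after Local Segment ends 7:30pm → clear.
Local Segment overlaps Review Package, Entertainment Roundup.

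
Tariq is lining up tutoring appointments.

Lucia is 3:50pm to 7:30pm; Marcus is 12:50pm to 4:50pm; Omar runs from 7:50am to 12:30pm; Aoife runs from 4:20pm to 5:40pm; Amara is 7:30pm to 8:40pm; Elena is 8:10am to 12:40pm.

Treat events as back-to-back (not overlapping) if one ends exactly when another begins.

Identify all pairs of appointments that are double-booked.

Sorted by start: Omar, Elena, Marcus, Lucia, Aoife, Amara.
Elena starts before Omar ends → Omar and Elena overlap.
Marcus starts after Omar ends, so Omar has no further overlaps.
Marcus starts after Elena ends, so Elena has no further overlaps.
Lucia starts before Marcus ends → Marcus and Lucia overlap.
Aoife starts before Marcus ends → Marcus and Aoife overlap.
Amara starts after Marcus ends.
Aoife starts before Lucia ends → Lucia and Aoife overlap.
Amara starts exactly when Lucia ends (back-to-back, no overlap).
Amara starts after Aoife ends.

Aoife & Lucia, Aoife & Marcus, Elena & Omar, Lucia & Marcus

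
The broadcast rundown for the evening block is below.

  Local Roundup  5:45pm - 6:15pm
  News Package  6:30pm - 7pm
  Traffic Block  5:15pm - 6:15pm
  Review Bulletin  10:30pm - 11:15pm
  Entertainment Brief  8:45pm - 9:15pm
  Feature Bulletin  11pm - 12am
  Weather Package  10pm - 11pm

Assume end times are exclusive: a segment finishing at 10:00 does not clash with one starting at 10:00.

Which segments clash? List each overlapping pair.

Feature Bulletin & Review Bulletin, Local Roundup & Traffic Block, Review Bulletin & Weather Package

Sorted by start: Traffic Block, Local Roundup, News Package, Entertainment Brief, Weather Package, Review Bulletin, Feature Bulletin.
Local Roundup starts before Traffic Block ends → Traffic Block and Local Roundup overlap.
News Package starts after Traffic Block ends, so nothing later overlaps Traffic Block either.
News Package starts after Local Roundup ends, so nothing later overlaps Local Roundup either.
Entertainment Brief starts after News Package ends, so nothing later overlaps News Package either.
Weather Package starts after Entertainment Brief ends, so nothing later overlaps Entertainment Brief either.
Review Bulletin starts before Weather Package ends → Weather Package and Review Bulletin overlap.
Feature Bulletin starts exactly when Weather Package ends (back-to-back, no overlap).
Feature Bulletin starts before Review Bulletin ends → Review Bulletin and Feature Bulletin overlap.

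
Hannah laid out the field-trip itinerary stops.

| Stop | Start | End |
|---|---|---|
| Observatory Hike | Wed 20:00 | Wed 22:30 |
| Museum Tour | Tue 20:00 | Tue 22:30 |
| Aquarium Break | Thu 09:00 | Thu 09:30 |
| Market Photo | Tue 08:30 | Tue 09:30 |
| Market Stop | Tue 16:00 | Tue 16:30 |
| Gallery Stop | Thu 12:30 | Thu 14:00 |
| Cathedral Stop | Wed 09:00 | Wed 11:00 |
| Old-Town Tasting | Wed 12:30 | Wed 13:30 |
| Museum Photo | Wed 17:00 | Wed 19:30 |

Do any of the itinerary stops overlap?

No

Sorted by start: Market Photo, Market Stop, Museum Tour, Cathedral Stop, Old-Town Tasting, Museum Photo, Observatory Hike, Aquarium Break, Gallery Stop.
Market Stop starts after Market Photo ends, so Market Photo has no further overlaps.
Museum Tour starts after Market Stop ends, so Market Stop has no further overlaps.
Cathedral Stop starts after Museum Tour ends, so Museum Tour has no further overlaps.
Old-Town Tasting starts after Cathedral Stop ends, so Cathedral Stop has no further overlaps.
Museum Photo starts after Old-Town Tasting ends, so Old-Town Tasting has no further overlaps.
Observatory Hike starts after Museum Photo ends, so Museum Photo has no further overlaps.
Aquarium Break starts after Observatory Hike ends, so Observatory Hike has no further overlaps.
Gallery Stop starts after Aquarium Break ends.
Every pair is clear; the schedule has no overlaps.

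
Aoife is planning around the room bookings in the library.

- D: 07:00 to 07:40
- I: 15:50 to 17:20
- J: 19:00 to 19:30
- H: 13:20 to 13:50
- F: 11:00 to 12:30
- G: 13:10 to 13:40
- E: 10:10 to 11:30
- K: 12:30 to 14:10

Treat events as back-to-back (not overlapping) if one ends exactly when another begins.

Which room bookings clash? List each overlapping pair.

Two intervals overlap when each starts before the other ends.
Sorted by start: D, E, F, K, G, H, I, J.
E starts after D ends, so D has no further overlaps.
F starts before E ends → E and F overlap.
K starts after E ends, so E has no further overlaps.
K starts exactly when F ends (back-to-back, no overlap), so F has no further overlaps.
G starts before K ends → K and G overlap.
H starts before K ends → K and H overlap.
I starts after K ends, so K has no further overlaps.
H starts before G ends → G and H overlap.
I starts after G ends, so G has no further overlaps.
I starts after H ends, so H has no further overlaps.
J starts after I ends.

E & F, G & H, G & K, H & K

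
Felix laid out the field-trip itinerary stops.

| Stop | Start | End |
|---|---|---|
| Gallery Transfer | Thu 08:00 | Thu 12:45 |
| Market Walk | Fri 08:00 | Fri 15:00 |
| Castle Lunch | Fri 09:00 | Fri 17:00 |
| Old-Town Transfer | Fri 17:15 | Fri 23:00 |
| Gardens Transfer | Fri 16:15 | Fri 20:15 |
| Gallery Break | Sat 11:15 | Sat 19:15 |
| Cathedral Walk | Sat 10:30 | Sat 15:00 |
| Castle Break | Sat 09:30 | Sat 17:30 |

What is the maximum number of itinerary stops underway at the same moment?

3

Walk through starts and ends in time order (an end at T is processed before a start at T):
Thu 08:00 start Gallery Transfer → 1
Thu 12:45 end Gallery Transfer → 0
Fri 08:00 start Market Walk → 1
Fri 09:00 start Castle Lunch → 2
Fri 15:00 end Market Walk → 1
Fri 16:15 start Gardens Transfer → 2
Fri 17:00 end Castle Lunch → 1
Fri 17:15 start Old-Town Transfer → 2
Fri 20:15 end Gardens Transfer → 1
Fri 23:00 end Old-Town Transfer → 0
Sat 09:30 start Castle Break → 1
Sat 10:30 start Cathedral Walk → 2
Sat 11:15 start Gallery Break → 3
Sat 15:00 end Cathedral Walk → 2
Sat 17:30 end Castle Break → 1
Sat 19:15 end Gallery Break → 0
Peak is 3, at Sat 11:15 (Castle Break, Cathedral Walk, Gallery Break).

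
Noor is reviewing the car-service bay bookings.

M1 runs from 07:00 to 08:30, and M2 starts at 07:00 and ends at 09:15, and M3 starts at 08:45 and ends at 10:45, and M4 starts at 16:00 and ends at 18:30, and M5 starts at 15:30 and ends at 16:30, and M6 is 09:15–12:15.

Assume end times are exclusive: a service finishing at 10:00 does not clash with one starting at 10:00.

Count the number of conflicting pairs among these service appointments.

4

Sorted by start: M1, M2, M3, M6, M5, M4.
M2 starts before M1 ends → M1 and M2 overlap.
M3 starts after M1 ends; M1 is clear from here.
M3 starts before M2 ends → M2 and M3 overlap.
M6 starts exactly when M2 ends (back-to-back, no overlap); M2 is clear from here.
M6 starts before M3 ends → M3 and M6 overlap.
M5 starts after M3 ends; M3 is clear from here.
M5 starts after M6 ends; M6 is clear from here.
M4 starts before M5 ends → M5 and M4 overlap.
Overlapping pairs: M1 & M2, M2 & M3, M3 & M6, M4 & M5 — 4 in total.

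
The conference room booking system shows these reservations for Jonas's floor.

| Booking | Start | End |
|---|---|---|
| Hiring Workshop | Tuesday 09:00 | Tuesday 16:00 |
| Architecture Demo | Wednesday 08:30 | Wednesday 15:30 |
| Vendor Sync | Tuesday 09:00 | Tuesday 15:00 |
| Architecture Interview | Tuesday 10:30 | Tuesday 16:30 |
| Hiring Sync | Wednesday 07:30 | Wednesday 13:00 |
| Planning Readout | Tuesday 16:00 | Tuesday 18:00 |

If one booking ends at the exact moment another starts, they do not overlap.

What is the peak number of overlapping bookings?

Sweep the timeline, counting +1 at each start and −1 at each end (ends before starts at a tie):
Tuesday 09:00 start Hiring Workshop → 1
Tuesday 09:00 start Vendor Sync → 2
Tuesday 10:30 start Architecture Interview → 3
Tuesday 15:00 end Vendor Sync → 2
Tuesday 16:00 end Hiring Workshop → 1
Tuesday 16:00 start Planning Readout → 2
Tuesday 16:30 end Architecture Interview → 1
Tuesday 18:00 end Planning Readout → 0
Wednesday 07:30 start Hiring Sync → 1
Wednesday 08:30 start Architecture Demo → 2
Wednesday 13:00 end Hiring Sync → 1
Wednesday 15:30 end Architecture Demo → 0
Peak is 3, at Tuesday 10:30 (Architecture Interview, Hiring Workshop, Vendor Sync).

3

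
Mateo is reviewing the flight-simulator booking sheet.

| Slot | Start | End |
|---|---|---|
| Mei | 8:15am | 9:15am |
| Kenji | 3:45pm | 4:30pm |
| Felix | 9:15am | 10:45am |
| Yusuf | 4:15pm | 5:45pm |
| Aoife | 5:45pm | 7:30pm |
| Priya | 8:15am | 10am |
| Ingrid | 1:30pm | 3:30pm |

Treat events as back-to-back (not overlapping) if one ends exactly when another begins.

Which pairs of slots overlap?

Sorted by start: Priya, Mei, Felix, Ingrid, Kenji, Yusuf, Aoife.
Mei starts before Priya ends → Priya and Mei overlap.
Felix starts before Priya ends → Priya and Felix overlap.
Ingrid starts after Priya ends, so Priya has no further overlaps.
Felix starts exactly when Mei ends (back-to-back, no overlap), so Mei has no further overlaps.
Ingrid starts after Felix ends, so Felix has no further overlaps.
Kenji starts after Ingrid ends, so Ingrid has no further overlaps.
Yusuf starts before Kenji ends → Kenji and Yusuf overlap.
Aoife starts after Kenji ends.
Aoife starts exactly when Yusuf ends (back-to-back, no overlap).

Felix & Priya, Kenji & Yusuf, Mei & Priya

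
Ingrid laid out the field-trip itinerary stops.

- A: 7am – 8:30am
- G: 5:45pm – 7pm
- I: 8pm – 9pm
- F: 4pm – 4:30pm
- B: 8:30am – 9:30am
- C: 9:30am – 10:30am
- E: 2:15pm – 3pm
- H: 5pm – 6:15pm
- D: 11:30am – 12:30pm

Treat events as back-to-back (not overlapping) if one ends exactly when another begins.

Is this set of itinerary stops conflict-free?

Sorted by start: A, B, C, D, E, F, H, G, I.
B starts exactly when A ends (back-to-back, no overlap), so A has no further overlaps.
C starts exactly when B ends (back-to-back, no overlap), so B has no further overlaps.
D starts after C ends, so C has no further overlaps.
E starts after D ends, so D has no further overlaps.
F starts after E ends, so E has no further overlaps.
H starts after F ends, so F has no further overlaps.
G starts before H ends → H and G overlap.
That's a conflict, so the schedule is not conflict-free.

No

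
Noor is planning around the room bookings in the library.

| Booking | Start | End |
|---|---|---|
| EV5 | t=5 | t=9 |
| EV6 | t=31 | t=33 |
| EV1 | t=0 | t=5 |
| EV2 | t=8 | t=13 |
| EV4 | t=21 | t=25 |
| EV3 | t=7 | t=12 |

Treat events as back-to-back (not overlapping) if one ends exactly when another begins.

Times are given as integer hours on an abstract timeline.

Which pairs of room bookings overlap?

Sorted by start: EV1, EV5, EV3, EV2, EV4, EV6.
EV5 starts exactly when EV1 ends (back-to-back, no overlap), so nothing later overlaps EV1 either.
EV3 starts before EV5 ends → EV5 and EV3 overlap.
EV2 starts before EV5 ends → EV5 and EV2 overlap.
EV4 starts after EV5 ends, so nothing later overlaps EV5 either.
EV2 starts before EV3 ends → EV3 and EV2 overlap.
EV4 starts after EV3 ends, so nothing later overlaps EV3 either.
EV4 starts after EV2 ends, so nothing later overlaps EV2 either.
EV6 starts after EV4 ends.

EV2 & EV3, EV2 & EV5, EV3 & EV5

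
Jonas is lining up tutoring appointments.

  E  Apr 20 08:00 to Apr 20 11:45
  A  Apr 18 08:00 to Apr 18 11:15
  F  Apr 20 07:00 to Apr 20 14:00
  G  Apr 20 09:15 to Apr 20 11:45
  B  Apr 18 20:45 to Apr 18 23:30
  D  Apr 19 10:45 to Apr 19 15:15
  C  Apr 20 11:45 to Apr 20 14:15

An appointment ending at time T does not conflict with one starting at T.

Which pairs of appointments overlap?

Sorted by start: A, B, D, F, E, G, C.
B starts after A ends — done with A.
D starts after B ends — done with B.
F starts after D ends — done with D.
E starts before F ends → F and E overlap.
G starts before F ends → F and G overlap.
C starts before F ends → F and C overlap.
G starts before E ends → E and G overlap.
C starts exactly when E ends (back-to-back, no overlap).
C starts exactly when G ends (back-to-back, no overlap).

C & F, E & F, E & G, F & G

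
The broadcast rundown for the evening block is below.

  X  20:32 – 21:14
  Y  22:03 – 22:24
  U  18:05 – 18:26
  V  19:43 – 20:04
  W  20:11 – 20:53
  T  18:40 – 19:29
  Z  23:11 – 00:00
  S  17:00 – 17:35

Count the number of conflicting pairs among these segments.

Sorted by start: S, U, T, V, W, X, Y, Z.
U starts after S ends; S is clear from here.
T starts after U ends; U is clear from here.
V starts after T ends; T is clear from here.
W starts after V ends; V is clear from here.
X starts before W ends → W and X overlap.
Y starts after W ends; W is clear from here.
Y starts after X ends; X is clear from here.
Z starts after Y ends.
Overlapping pairs: W & X — 1 in total.

1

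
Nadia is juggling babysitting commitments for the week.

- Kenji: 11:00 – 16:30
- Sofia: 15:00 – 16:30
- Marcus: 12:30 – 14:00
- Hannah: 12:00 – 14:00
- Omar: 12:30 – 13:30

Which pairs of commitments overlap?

Sorted by start: Kenji, Hannah, Marcus, Omar, Sofia.
Hannah starts before Kenji ends → Kenji and Hannah overlap.
Marcus starts before Kenji ends → Kenji and Marcus overlap.
Omar starts before Kenji ends → Kenji and Omar overlap.
Sofia starts before Kenji ends → Kenji and Sofia overlap.
Marcus starts before Hannah ends → Hannah and Marcus overlap.
Omar starts before Hannah ends → Hannah and Omar overlap.
Sofia starts after Hannah ends.
Omar starts before Marcus ends → Marcus and Omar overlap.
Sofia starts after Marcus ends.
Sofia starts after Omar ends.

Hannah & Kenji, Hannah & Marcus, Hannah & Omar, Kenji & Marcus, Kenji & Omar, Kenji & Sofia, Marcus & Omar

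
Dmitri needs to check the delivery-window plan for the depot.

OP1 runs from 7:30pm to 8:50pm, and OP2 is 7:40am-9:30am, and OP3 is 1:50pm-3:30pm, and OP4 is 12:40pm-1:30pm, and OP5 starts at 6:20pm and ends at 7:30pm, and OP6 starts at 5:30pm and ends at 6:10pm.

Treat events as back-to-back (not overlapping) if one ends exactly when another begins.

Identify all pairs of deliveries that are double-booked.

Two intervals overlap when each starts before the other ends.
Sorted by start: OP2, OP4, OP3, OP6, OP5, OP1.
OP4 starts after OP2 ends, so OP2 has no further overlaps.
OP3 starts after OP4 ends, so OP4 has no further overlaps.
OP6 starts after OP3 ends, so OP3 has no further overlaps.
OP5 starts after OP6 ends, so OP6 has no further overlaps.
OP1 starts exactly when OP5 ends (back-to-back, no overlap).

no overlapping pairs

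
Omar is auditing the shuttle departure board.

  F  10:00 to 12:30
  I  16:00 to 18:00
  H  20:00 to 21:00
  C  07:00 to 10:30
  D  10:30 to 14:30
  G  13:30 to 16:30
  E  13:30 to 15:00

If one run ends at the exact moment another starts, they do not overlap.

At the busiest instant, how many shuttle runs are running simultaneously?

Sort all start/end points and keep a running count:
07:00 start C → 1
10:00 start F → 2
10:30 end C → 1
10:30 start D → 2
12:30 end F → 1
13:30 start E → 2
13:30 start G → 3
14:30 end D → 2
15:00 end E → 1
16:00 start I → 2
16:30 end G → 1
18:00 end I → 0
20:00 start H → 1
21:00 end H → 0
Peak is 3, at 13:30 (D, E, G).

3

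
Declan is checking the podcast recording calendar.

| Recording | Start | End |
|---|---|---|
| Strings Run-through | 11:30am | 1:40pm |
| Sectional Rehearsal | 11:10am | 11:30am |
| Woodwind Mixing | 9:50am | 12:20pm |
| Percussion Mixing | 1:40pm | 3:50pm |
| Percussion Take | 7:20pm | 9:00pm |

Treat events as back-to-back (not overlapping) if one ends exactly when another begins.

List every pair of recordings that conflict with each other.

Sorted by start: Woodwind Mixing, Sectional Rehearsal, Strings Run-through, Percussion Mixing, Percussion Take.
Sectional Rehearsal starts before Woodwind Mixing ends → Woodwind Mixing and Sectional Rehearsal overlap.
Strings Run-through starts before Woodwind Mixing ends → Woodwind Mixing and Strings Run-through overlap.
Percussion Mixing starts after Woodwind Mixing ends, so nothing later overlaps Woodwind Mixing either.
Strings Run-through starts exactly when Sectional Rehearsal ends (back-to-back, no overlap), so nothing later overlaps Sectional Rehearsal either.
Percussion Mixing starts exactly when Strings Run-through ends (back-to-back, no overlap), so nothing later overlaps Strings Run-through either.
Percussion Take starts after Percussion Mixing ends.

Sectional Rehearsal & Woodwind Mixing, Strings Run-through & Woodwind Mixing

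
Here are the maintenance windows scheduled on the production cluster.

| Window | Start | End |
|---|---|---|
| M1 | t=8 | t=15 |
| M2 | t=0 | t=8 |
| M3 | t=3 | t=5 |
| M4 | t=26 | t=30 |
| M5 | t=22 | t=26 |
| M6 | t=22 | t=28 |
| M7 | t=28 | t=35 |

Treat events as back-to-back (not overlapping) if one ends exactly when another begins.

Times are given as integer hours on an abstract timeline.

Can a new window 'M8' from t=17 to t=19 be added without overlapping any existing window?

Yes — the slot is free

M2: ends t=8 at or before M8 starts t=17 → clear.
M3: ends t=5 at or before M8 starts t=17 → clear.
M1: ends t=15 at or before M8 starts t=17 → clear.
M5: starts t=22 at or after M8 ends t=19 → clear.
M6: starts t=22 at or after M8 ends t=19 → clear.
M4: starts t=26 at or after M8 ends t=19 → clear.
M7: starts t=28 at or after M8 ends t=19 → clear.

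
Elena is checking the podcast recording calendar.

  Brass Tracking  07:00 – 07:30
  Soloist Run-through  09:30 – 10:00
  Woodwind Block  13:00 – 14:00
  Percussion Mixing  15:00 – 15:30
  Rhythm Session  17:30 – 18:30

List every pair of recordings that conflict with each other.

Sorted by start: Brass Tracking, Soloist Run-through, Woodwind Block, Percussion Mixing, Rhythm Session.
Soloist Run-through starts after Brass Tracking ends, so nothing later overlaps Brass Tracking either.
Woodwind Block starts after Soloist Run-through ends, so nothing later overlaps Soloist Run-through either.
Percussion Mixing starts after Woodwind Block ends, so nothing later overlaps Woodwind Block either.
Rhythm Session starts after Percussion Mixing ends.

no conflicts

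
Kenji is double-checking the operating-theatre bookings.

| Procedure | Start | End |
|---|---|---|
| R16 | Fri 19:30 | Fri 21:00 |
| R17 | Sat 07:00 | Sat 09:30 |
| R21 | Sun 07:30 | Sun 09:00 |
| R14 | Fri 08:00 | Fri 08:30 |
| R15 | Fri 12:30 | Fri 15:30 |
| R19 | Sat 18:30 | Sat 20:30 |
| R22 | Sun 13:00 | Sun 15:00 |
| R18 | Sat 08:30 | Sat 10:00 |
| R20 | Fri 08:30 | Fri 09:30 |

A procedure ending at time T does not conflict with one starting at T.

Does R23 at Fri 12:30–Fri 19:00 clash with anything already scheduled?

Yes — it overlaps R15

R14: ends Fri 08:30 at or before R23 starts Fri 12:30 → clear.
R20: ends Fri 09:30 at or before R23 starts Fri 12:30 → clear.
R15: starts Fri 12:30 before R23 ends Fri 19:00, and ends Fri 15:30 after R23 starts Fri 12:30 → overlap.
R16: starts Fri 19:30 at or after R23 ends Fri 19:00 → clear.
R17: starts Sat 07:00 at or after R23 ends Fri 19:00 → clear.
R18: starts Sat 08:30 at or after R23 ends Fri 19:00 → clear.
R19: starts Sat 18:30 at or after R23 ends Fri 19:00 → clear.
R21: starts Sun 07:30 at or after R23 ends Fri 19:00 → clear.
R22: starts Sun 13:00 at or after R23 ends Fri 19:00 → clear.
R23 overlaps R15.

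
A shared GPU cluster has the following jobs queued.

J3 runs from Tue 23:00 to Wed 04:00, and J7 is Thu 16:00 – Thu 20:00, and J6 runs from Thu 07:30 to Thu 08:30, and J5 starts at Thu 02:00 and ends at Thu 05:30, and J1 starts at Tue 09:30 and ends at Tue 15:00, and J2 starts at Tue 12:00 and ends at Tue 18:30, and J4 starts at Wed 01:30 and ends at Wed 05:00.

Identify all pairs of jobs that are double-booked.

J1 & J2, J3 & J4

Check each pair: they overlap iff neither finishes before the other starts.
Sorted by start: J1, J2, J3, J4, J5, J6, J7.
J2 starts before J1 ends → J1 and J2 overlap.
J3 starts after J1 ends — done with J1.
J3 starts after J2 ends — done with J2.
J4 starts before J3 ends → J3 and J4 overlap.
J5 starts after J3 ends — done with J3.
J5 starts after J4 ends — done with J4.
J6 starts after J5 ends — done with J5.
J7 starts after J6 ends.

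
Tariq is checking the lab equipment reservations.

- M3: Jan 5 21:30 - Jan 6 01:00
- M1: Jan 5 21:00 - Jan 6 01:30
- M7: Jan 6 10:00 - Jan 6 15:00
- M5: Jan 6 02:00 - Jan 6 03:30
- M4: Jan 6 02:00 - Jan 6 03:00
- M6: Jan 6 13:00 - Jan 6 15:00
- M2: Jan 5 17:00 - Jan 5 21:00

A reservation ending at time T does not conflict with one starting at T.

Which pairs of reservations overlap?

M1 & M3, M4 & M5, M6 & M7

Two intervals overlap when each starts before the other ends.
Sorted by start: M2, M1, M3, M4, M5, M7, M6.
M1 starts exactly when M2 ends (back-to-back, no overlap); M2 is clear from here.
M3 starts before M1 ends → M1 and M3 overlap.
M4 starts after M1 ends; M1 is clear from here.
M4 starts after M3 ends; M3 is clear from here.
M5 starts before M4 ends → M4 and M5 overlap.
M7 starts after M4 ends; M4 is clear from here.
M7 starts after M5 ends; M5 is clear from here.
M6 starts before M7 ends → M7 and M6 overlap.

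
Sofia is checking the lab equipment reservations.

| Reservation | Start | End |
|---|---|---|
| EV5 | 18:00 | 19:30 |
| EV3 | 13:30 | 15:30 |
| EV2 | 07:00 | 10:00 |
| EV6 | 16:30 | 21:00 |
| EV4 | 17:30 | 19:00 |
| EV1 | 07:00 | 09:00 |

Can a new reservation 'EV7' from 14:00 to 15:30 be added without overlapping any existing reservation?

EV1: ends 09:00 at or before EV7 starts 14:00 → clear.
EV2: ends 10:00 at or before EV7 starts 14:00 → clear.
EV3: starts 13:30 before EV7 ends 15:30, and ends 15:30 after EV7 starts 14:00 → overlap.
EV6: starts 16:30 at or after EV7 ends 15:30 → clear.
EV4: starts 17:30 at or after EV7 ends 15:30 → clear.
EV5: starts 18:00 at or after EV7 ends 15:30 → clear.
EV7 overlaps EV3.

No — it overlaps EV3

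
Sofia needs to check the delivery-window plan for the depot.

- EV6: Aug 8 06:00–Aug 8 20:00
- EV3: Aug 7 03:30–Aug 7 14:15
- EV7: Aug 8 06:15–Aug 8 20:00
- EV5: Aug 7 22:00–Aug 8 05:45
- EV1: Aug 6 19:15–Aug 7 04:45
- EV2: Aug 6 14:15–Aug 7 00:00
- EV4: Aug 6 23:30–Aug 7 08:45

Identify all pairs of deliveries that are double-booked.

Sorted by start: EV2, EV1, EV4, EV3, EV5, EV6, EV7.
EV1 starts before EV2 ends → EV2 and EV1 overlap.
EV4 starts before EV2 ends → EV2 and EV4 overlap.
EV3 starts after EV2 ends; EV2 is clear from here.
EV4 starts before EV1 ends → EV1 and EV4 overlap.
EV3 starts before EV1 ends → EV1 and EV3 overlap.
EV5 starts after EV1 ends; EV1 is clear from here.
EV3 starts before EV4 ends → EV4 and EV3 overlap.
EV5 starts after EV4 ends; EV4 is clear from here.
EV5 starts after EV3 ends; EV3 is clear from here.
EV6 starts after EV5 ends; EV5 is clear from here.
EV7 starts before EV6 ends → EV6 and EV7 overlap.

EV1 & EV2, EV1 & EV3, EV1 & EV4, EV2 & EV4, EV3 & EV4, EV6 & EV7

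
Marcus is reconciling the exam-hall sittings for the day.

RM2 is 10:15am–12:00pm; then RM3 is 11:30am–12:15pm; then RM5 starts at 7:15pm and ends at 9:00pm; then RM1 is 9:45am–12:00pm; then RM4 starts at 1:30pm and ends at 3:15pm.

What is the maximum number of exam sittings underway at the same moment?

Walk through starts and ends in time order (an end at T is processed before a start at T):
9:45am start RM1 → 1
10:15am start RM2 → 2
11:30am start RM3 → 3
12:00pm end RM1 → 2
12:00pm end RM2 → 1
12:15pm end RM3 → 0
1:30pm start RM4 → 1
3:15pm end RM4 → 0
7:15pm start RM5 → 1
9:00pm end RM5 → 0
Peak is 3, at 11:30am (RM1, RM2, RM3).

3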